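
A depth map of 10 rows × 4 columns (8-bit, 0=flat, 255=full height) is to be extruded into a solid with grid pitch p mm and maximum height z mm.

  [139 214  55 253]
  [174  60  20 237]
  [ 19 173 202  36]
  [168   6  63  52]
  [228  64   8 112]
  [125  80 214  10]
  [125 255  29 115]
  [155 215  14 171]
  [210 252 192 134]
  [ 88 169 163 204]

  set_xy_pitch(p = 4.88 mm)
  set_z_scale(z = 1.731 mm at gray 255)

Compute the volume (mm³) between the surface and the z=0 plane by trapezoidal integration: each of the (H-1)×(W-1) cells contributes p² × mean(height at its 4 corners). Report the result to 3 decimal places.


height_mm = gray/255 × 1.731; cell vol = 4.88² × mean(4 corners)
unit = 4.88² × 1.731 / (4×255) = 0.0404144 mm³ per gray-sum
row 0: Σ corner-gray over 3 cells = 1501  → 60.6621
row 1: Σ corner-gray over 3 cells = 1376  → 55.6103
row 2: Σ corner-gray over 3 cells = 1163  → 47.0020
row 3: Σ corner-gray over 3 cells = 842  → 34.0290
row 4: Σ corner-gray over 3 cells = 1207  → 48.7802
row 5: Σ corner-gray over 3 cells = 1531  → 61.8745
row 6: Σ corner-gray over 3 cells = 1592  → 64.3398
row 7: Σ corner-gray over 3 cells = 2016  → 81.4755
row 8: Σ corner-gray over 3 cells = 2188  → 88.4268
Σ rows: total corner-gray = 13416  → 542.2001 mm³

542.200


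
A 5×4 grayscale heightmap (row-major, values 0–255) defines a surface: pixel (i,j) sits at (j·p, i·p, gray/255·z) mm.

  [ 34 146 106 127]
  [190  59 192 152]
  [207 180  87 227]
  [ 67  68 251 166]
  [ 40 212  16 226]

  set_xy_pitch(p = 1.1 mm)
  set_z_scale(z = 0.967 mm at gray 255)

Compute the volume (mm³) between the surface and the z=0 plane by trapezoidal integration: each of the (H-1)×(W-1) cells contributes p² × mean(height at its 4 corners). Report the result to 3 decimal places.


7.747

height_mm = gray/255 × 0.967; cell vol = 1.1² × mean(4 corners)
unit = 1.1² × 0.967 / (4×255) = 0.00114713 mm³ per gray-sum
row 0: Σ corner-gray over 3 cells = 1509  → 1.7310
row 1: Σ corner-gray over 3 cells = 1812  → 2.0786
row 2: Σ corner-gray over 3 cells = 1839  → 2.1096
row 3: Σ corner-gray over 3 cells = 1593  → 1.8274
Σ rows: total corner-gray = 6753  → 7.7466 mm³


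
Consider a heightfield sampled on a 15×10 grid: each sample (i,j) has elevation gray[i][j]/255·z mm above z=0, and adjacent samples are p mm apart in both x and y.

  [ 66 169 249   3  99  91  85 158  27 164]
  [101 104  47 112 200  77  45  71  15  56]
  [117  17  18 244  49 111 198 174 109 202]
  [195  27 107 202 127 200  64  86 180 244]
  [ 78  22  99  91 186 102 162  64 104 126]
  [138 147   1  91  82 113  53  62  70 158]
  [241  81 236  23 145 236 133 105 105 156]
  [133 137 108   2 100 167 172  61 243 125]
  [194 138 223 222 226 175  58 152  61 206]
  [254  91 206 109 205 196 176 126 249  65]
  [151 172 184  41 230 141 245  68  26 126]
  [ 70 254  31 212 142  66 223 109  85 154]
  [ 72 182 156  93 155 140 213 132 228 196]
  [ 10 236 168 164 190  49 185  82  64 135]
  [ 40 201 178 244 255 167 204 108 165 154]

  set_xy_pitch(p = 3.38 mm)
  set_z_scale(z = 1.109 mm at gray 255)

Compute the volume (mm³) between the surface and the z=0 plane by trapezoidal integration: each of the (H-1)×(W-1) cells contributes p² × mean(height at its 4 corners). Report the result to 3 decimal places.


height_mm = gray/255 × 1.109; cell vol = 3.38² × mean(4 corners)
unit = 3.38² × 1.109 / (4×255) = 0.0124212 mm³ per gray-sum
row 0: Σ corner-gray over 9 cells = 3491  → 43.3625
row 1: Σ corner-gray over 9 cells = 3658  → 45.4369
row 2: Σ corner-gray over 9 cells = 4584  → 56.9389
row 3: Σ corner-gray over 9 cells = 4289  → 53.2747
row 4: Σ corner-gray over 9 cells = 3398  → 42.2074
row 5: Σ corner-gray over 9 cells = 4059  → 50.4178
row 6: Σ corner-gray over 9 cells = 4763  → 59.1623
row 7: Σ corner-gray over 9 cells = 5148  → 63.9445
row 8: Σ corner-gray over 9 cells = 5945  → 73.8442
row 9: Σ corner-gray over 9 cells = 5526  → 68.6397
row 10: Σ corner-gray over 9 cells = 4959  → 61.5969
row 11: Σ corner-gray over 9 cells = 5334  → 66.2549
row 12: Σ corner-gray over 9 cells = 5287  → 65.6711
row 13: Σ corner-gray over 9 cells = 5659  → 70.2918
Σ rows: total corner-gray = 66100  → 821.0436 mm³

821.044


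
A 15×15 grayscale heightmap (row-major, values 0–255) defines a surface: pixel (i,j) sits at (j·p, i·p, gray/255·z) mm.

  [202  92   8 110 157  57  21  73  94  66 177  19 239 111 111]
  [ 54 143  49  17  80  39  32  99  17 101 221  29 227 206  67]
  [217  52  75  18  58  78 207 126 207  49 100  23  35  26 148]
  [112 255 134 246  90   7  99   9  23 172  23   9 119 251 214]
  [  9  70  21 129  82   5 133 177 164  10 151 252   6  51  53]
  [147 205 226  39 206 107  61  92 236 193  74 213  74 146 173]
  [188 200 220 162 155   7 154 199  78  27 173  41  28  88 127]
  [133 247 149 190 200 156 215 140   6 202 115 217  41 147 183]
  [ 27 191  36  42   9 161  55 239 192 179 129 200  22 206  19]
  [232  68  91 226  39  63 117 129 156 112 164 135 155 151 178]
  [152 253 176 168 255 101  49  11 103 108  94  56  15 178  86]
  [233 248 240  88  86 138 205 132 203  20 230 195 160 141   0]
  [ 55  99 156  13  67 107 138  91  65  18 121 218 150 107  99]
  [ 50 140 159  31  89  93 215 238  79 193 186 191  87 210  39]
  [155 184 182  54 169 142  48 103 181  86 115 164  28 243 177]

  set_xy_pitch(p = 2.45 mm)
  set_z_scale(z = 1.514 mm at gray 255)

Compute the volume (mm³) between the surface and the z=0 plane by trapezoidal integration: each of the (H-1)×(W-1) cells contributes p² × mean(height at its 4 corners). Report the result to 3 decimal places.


height_mm = gray/255 × 1.514; cell vol = 2.45² × mean(4 corners)
unit = 2.45² × 1.514 / (4×255) = 0.00890959 mm³ per gray-sum
row 0: Σ corner-gray over 14 cells = 5402  → 48.1296
row 1: Σ corner-gray over 14 cells = 5114  → 45.5637
row 2: Σ corner-gray over 14 cells = 5673  → 50.5441
row 3: Σ corner-gray over 14 cells = 5764  → 51.3549
row 4: Σ corner-gray over 14 cells = 6628  → 59.0528
row 5: Σ corner-gray over 14 cells = 7443  → 66.3141
row 6: Σ corner-gray over 14 cells = 7745  → 69.0048
row 7: Σ corner-gray over 14 cells = 7734  → 68.9068
row 8: Σ corner-gray over 14 cells = 6990  → 62.2781
row 9: Σ corner-gray over 14 cells = 6994  → 62.3137
row 10: Σ corner-gray over 14 cells = 7777  → 69.2899
row 11: Σ corner-gray over 14 cells = 7259  → 64.6747
row 12: Σ corner-gray over 14 cells = 6765  → 60.2734
row 13: Σ corner-gray over 14 cells = 7641  → 68.0782
Σ rows: total corner-gray = 94929  → 845.7788 mm³

845.779


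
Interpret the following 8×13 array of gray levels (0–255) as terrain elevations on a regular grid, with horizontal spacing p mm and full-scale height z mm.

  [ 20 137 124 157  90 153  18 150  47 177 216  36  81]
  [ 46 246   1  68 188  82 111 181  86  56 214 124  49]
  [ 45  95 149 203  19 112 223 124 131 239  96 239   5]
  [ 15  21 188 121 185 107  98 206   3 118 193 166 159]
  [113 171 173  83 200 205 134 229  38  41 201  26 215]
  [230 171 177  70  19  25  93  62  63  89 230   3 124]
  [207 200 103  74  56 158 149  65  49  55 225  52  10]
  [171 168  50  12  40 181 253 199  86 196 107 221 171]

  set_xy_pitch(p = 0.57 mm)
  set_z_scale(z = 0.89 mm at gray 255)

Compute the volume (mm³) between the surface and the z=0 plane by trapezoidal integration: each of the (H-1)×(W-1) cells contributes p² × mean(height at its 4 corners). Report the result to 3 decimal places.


height_mm = gray/255 × 0.89; cell vol = 0.57² × mean(4 corners)
unit = 0.57² × 0.89 / (4×255) = 0.000283491 mm³ per gray-sum
row 0: Σ corner-gray over 12 cells = 5520  → 1.5649
row 1: Σ corner-gray over 12 cells = 6119  → 1.7347
row 2: Σ corner-gray over 12 cells = 6296  → 1.7849
row 3: Σ corner-gray over 12 cells = 6316  → 1.7905
row 4: Σ corner-gray over 12 cells = 5688  → 1.6125
row 5: Σ corner-gray over 12 cells = 4947  → 1.4024
row 6: Σ corner-gray over 12 cells = 5957  → 1.6888
Σ rows: total corner-gray = 40843  → 11.5786 mm³

11.579


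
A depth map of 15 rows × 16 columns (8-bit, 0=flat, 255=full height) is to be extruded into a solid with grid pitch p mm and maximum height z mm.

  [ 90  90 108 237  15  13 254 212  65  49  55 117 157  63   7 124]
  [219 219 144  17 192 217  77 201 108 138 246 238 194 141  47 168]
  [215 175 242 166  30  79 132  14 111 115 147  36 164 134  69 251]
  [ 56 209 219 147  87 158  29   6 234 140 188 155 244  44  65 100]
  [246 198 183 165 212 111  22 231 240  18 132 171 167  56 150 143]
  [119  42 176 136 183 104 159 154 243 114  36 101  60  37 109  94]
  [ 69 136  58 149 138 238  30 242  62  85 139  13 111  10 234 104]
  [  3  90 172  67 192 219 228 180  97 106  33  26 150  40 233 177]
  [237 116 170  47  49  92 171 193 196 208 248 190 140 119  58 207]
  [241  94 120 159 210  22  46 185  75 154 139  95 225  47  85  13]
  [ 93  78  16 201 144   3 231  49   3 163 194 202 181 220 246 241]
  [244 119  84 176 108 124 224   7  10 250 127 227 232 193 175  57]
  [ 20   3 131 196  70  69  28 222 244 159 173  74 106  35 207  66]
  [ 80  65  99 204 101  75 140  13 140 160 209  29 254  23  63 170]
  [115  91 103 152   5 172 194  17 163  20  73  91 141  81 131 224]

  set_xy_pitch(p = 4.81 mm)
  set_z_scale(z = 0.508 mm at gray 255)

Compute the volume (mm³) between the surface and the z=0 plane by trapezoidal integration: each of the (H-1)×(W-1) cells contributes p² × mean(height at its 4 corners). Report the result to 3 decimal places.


height_mm = gray/255 × 0.508; cell vol = 4.81² × mean(4 corners)
unit = 4.81² × 0.508 / (4×255) = 0.0115227 mm³ per gray-sum
row 0: Σ corner-gray over 15 cells = 7843  → 90.3724
row 1: Σ corner-gray over 15 cells = 8439  → 97.2399
row 2: Σ corner-gray over 15 cells = 7700  → 88.7247
row 3: Σ corner-gray over 15 cells = 8507  → 98.0235
row 4: Σ corner-gray over 15 cells = 8022  → 92.4350
row 5: Σ corner-gray over 15 cells = 6984  → 80.4744
row 6: Σ corner-gray over 15 cells = 7309  → 84.2193
row 7: Σ corner-gray over 15 cells = 8284  → 95.4539
row 8: Σ corner-gray over 15 cells = 8004  → 92.2276
row 9: Σ corner-gray over 15 cells = 7762  → 89.4391
row 10: Σ corner-gray over 15 cells = 8609  → 99.1988
row 11: Σ corner-gray over 15 cells = 7933  → 91.4095
row 12: Σ corner-gray over 15 cells = 6920  → 79.7370
row 13: Σ corner-gray over 15 cells = 6607  → 76.1304
Σ rows: total corner-gray = 108923  → 1255.0854 mm³

1255.085


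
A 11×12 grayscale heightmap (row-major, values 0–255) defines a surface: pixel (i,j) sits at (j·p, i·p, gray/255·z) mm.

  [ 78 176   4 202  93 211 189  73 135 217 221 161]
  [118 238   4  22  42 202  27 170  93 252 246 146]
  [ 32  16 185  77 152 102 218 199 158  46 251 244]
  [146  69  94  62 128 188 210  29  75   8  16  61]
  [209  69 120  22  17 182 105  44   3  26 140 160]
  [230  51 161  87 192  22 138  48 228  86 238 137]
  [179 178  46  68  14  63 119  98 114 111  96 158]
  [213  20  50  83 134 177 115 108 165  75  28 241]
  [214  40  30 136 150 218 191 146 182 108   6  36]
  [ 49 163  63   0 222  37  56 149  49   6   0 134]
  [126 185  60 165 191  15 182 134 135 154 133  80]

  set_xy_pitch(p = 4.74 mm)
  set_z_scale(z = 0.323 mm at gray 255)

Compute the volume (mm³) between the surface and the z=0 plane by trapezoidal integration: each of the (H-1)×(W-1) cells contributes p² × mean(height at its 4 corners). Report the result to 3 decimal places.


349.312

height_mm = gray/255 × 0.323; cell vol = 4.74² × mean(4 corners)
unit = 4.74² × 0.323 / (4×255) = 0.00711474 mm³ per gray-sum
row 0: Σ corner-gray over 11 cells = 6137  → 43.6632
row 1: Σ corner-gray over 11 cells = 5940  → 42.2616
row 2: Σ corner-gray over 11 cells = 5049  → 35.9223
row 3: Σ corner-gray over 11 cells = 3790  → 26.9649
row 4: Σ corner-gray over 11 cells = 4694  → 33.3966
row 5: Σ corner-gray over 11 cells = 5020  → 35.7160
row 6: Σ corner-gray over 11 cells = 4515  → 32.1231
row 7: Σ corner-gray over 11 cells = 5028  → 35.7729
row 8: Σ corner-gray over 11 cells = 4337  → 30.8566
row 9: Σ corner-gray over 11 cells = 4587  → 32.6353
Σ rows: total corner-gray = 49097  → 349.3124 mm³


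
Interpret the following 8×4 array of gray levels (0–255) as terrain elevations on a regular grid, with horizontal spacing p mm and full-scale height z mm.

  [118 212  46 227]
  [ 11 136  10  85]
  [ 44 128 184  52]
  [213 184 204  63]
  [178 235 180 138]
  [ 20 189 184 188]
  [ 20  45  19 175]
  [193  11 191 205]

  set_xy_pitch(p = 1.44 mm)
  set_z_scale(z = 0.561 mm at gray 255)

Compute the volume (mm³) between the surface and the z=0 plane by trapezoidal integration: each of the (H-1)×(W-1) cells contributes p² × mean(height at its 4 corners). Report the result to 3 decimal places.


12.350

height_mm = gray/255 × 0.561; cell vol = 1.44² × mean(4 corners)
unit = 1.44² × 0.561 / (4×255) = 0.00114048 mm³ per gray-sum
row 0: Σ corner-gray over 3 cells = 1249  → 1.4245
row 1: Σ corner-gray over 3 cells = 1108  → 1.2637
row 2: Σ corner-gray over 3 cells = 1772  → 2.0209
row 3: Σ corner-gray over 3 cells = 2198  → 2.5068
row 4: Σ corner-gray over 3 cells = 2100  → 2.3950
row 5: Σ corner-gray over 3 cells = 1277  → 1.4564
row 6: Σ corner-gray over 3 cells = 1125  → 1.2830
Σ rows: total corner-gray = 10829  → 12.3503 mm³


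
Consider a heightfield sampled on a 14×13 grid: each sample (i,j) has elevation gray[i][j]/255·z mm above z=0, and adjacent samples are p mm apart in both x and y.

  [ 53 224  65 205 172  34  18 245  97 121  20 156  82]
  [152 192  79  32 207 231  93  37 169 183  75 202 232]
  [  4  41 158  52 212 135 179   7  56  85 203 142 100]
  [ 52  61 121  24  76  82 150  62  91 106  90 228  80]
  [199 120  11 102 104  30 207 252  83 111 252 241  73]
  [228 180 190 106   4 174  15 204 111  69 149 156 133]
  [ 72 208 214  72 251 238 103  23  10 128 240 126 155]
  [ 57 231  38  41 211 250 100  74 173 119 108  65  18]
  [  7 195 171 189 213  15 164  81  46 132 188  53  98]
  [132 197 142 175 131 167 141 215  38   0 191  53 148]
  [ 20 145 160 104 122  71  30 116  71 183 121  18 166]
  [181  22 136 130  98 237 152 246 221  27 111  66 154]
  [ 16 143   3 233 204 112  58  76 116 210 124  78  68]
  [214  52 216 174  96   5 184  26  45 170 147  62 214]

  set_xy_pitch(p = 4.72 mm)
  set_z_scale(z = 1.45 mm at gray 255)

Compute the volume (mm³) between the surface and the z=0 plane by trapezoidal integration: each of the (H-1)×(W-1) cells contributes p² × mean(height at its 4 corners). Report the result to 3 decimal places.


2441.937

height_mm = gray/255 × 1.45; cell vol = 4.72² × mean(4 corners)
unit = 4.72² × 1.45 / (4×255) = 0.0316703 mm³ per gray-sum
row 0: Σ corner-gray over 12 cells = 6233  → 197.4008
row 1: Σ corner-gray over 12 cells = 6028  → 190.9084
row 2: Σ corner-gray over 12 cells = 4958  → 157.0212
row 3: Σ corner-gray over 12 cells = 5612  → 177.7336
row 4: Σ corner-gray over 12 cells = 6375  → 201.8980
row 5: Σ corner-gray over 12 cells = 6530  → 206.8069
row 6: Σ corner-gray over 12 cells = 6348  → 201.0429
row 7: Σ corner-gray over 12 cells = 5894  → 186.6646
row 8: Σ corner-gray over 12 cells = 6179  → 195.6906
row 9: Σ corner-gray over 12 cells = 5648  → 178.8737
row 10: Σ corner-gray over 12 cells = 5695  → 180.3622
row 11: Σ corner-gray over 12 cells = 6025  → 190.8134
row 12: Σ corner-gray over 12 cells = 5580  → 176.7201
Σ rows: total corner-gray = 77105  → 2441.9365 mm³


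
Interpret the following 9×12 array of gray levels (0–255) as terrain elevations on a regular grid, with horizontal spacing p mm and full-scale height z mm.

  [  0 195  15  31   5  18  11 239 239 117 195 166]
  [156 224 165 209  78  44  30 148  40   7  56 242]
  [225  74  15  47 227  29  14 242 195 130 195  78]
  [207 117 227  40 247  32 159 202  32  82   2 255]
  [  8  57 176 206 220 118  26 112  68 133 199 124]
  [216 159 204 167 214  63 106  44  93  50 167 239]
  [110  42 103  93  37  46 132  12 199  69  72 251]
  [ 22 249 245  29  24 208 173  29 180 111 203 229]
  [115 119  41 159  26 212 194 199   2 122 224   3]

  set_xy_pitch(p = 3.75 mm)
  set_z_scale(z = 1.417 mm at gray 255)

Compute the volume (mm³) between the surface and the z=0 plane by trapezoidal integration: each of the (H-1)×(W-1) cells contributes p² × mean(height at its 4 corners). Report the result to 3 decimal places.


height_mm = gray/255 × 1.417; cell vol = 3.75² × mean(4 corners)
unit = 3.75² × 1.417 / (4×255) = 0.0195358 mm³ per gray-sum
row 0: Σ corner-gray over 11 cells = 4696  → 91.7403
row 1: Σ corner-gray over 11 cells = 5039  → 98.4411
row 2: Σ corner-gray over 11 cells = 5381  → 105.1224
row 3: Σ corner-gray over 11 cells = 5504  → 107.5253
row 4: Σ corner-gray over 11 cells = 5751  → 112.3506
row 5: Σ corner-gray over 11 cells = 4960  → 96.8978
row 6: Σ corner-gray over 11 cells = 5124  → 100.1017
row 7: Σ corner-gray over 11 cells = 5867  → 114.6168
Σ rows: total corner-gray = 42322  → 826.7961 mm³

826.796


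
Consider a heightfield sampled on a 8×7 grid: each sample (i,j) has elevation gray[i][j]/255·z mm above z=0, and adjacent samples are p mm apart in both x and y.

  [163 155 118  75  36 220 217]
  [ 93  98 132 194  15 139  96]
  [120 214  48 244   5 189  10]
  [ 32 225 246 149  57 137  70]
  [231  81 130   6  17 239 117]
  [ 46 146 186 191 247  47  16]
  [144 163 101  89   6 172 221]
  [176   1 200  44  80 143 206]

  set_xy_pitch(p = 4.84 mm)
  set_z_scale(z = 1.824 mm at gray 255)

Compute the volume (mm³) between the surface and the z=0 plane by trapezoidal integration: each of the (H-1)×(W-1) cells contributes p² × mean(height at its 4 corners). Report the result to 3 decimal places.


height_mm = gray/255 × 1.824; cell vol = 4.84² × mean(4 corners)
unit = 4.84² × 1.824 / (4×255) = 0.0418905 mm³ per gray-sum
row 0: Σ corner-gray over 6 cells = 2933  → 122.8648
row 1: Σ corner-gray over 6 cells = 2875  → 120.4351
row 2: Σ corner-gray over 6 cells = 3260  → 136.5630
row 3: Σ corner-gray over 6 cells = 3024  → 126.6768
row 4: Σ corner-gray over 6 cells = 2990  → 125.2525
row 5: Σ corner-gray over 6 cells = 3123  → 130.8240
row 6: Σ corner-gray over 6 cells = 2745  → 114.9894
Σ rows: total corner-gray = 20950  → 877.6057 mm³

877.606


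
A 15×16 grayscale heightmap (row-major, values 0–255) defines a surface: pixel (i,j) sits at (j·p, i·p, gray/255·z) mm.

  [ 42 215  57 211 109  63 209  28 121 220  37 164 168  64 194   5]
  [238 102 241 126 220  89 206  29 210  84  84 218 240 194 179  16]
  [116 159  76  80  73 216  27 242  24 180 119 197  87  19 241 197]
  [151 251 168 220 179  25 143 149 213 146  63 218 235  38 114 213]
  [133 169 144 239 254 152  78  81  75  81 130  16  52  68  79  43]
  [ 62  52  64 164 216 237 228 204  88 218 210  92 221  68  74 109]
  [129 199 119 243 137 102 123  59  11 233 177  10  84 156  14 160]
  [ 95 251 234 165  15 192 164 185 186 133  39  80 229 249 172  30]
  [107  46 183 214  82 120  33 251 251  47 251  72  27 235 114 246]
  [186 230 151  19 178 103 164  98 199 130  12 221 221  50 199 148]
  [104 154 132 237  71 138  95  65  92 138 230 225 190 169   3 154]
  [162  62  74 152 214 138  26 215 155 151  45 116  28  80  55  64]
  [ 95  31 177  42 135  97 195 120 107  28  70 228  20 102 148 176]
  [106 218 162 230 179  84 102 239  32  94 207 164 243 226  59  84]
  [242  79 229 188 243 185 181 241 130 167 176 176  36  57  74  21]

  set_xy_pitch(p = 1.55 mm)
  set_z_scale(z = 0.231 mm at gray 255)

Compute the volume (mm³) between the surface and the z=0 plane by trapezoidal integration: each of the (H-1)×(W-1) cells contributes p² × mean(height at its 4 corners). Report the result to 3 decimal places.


height_mm = gray/255 × 0.231; cell vol = 1.55² × mean(4 corners)
unit = 1.55² × 0.231 / (4×255) = 0.000544096 mm³ per gray-sum
row 0: Σ corner-gray over 15 cells = 8465  → 4.6058
row 1: Σ corner-gray over 15 cells = 8491  → 4.6199
row 2: Σ corner-gray over 15 cells = 8481  → 4.6145
row 3: Σ corner-gray over 15 cells = 8100  → 4.4072
row 4: Σ corner-gray over 15 cells = 7855  → 4.2739
row 5: Σ corner-gray over 15 cells = 8066  → 4.3887
row 6: Σ corner-gray over 15 cells = 8336  → 4.5356
row 7: Σ corner-gray over 15 cells = 8918  → 4.8522
row 8: Σ corner-gray over 15 cells = 8489  → 4.6188
row 9: Σ corner-gray over 15 cells = 8420  → 4.5813
row 10: Σ corner-gray over 15 cells = 7384  → 4.0176
row 11: Σ corner-gray over 15 cells = 6519  → 3.5470
row 12: Σ corner-gray over 15 cells = 7939  → 4.3196
row 13: Σ corner-gray over 15 cells = 9255  → 5.0356
Σ rows: total corner-gray = 114718  → 62.4176 mm³

62.418


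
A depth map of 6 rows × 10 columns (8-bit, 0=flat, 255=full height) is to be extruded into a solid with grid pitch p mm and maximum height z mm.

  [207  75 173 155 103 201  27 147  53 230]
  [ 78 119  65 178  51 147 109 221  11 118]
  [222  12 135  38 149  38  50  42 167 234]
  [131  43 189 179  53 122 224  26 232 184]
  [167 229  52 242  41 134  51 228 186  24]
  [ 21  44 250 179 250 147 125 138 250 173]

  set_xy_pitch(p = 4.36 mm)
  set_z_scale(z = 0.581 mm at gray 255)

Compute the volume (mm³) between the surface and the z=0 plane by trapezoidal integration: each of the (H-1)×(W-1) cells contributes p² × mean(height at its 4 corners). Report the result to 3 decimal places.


height_mm = gray/255 × 0.581; cell vol = 4.36² × mean(4 corners)
unit = 4.36² × 0.581 / (4×255) = 0.010828 mm³ per gray-sum
row 0: Σ corner-gray over 9 cells = 4303  → 46.5930
row 1: Σ corner-gray over 9 cells = 3716  → 40.2369
row 2: Σ corner-gray over 9 cells = 4169  → 45.1420
row 3: Σ corner-gray over 9 cells = 4968  → 53.7936
row 4: Σ corner-gray over 9 cells = 5477  → 59.3051
Σ rows: total corner-gray = 22633  → 245.0705 mm³

245.071


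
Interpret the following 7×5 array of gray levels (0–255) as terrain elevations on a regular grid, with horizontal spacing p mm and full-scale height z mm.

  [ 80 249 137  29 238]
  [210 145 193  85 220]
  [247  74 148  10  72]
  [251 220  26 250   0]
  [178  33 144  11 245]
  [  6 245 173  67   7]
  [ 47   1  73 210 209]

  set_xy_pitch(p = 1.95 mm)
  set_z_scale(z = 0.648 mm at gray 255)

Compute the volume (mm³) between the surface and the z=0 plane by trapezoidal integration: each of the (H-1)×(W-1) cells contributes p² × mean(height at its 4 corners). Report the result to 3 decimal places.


29.327

height_mm = gray/255 × 0.648; cell vol = 1.95² × mean(4 corners)
unit = 1.95² × 0.648 / (4×255) = 0.00241571 mm³ per gray-sum
row 0: Σ corner-gray over 4 cells = 2424  → 5.8557
row 1: Σ corner-gray over 4 cells = 2059  → 4.9739
row 2: Σ corner-gray over 4 cells = 2026  → 4.8942
row 3: Σ corner-gray over 4 cells = 2042  → 4.9329
row 4: Σ corner-gray over 4 cells = 1782  → 4.3048
row 5: Σ corner-gray over 4 cells = 1807  → 4.3652
Σ rows: total corner-gray = 12140  → 29.3267 mm³


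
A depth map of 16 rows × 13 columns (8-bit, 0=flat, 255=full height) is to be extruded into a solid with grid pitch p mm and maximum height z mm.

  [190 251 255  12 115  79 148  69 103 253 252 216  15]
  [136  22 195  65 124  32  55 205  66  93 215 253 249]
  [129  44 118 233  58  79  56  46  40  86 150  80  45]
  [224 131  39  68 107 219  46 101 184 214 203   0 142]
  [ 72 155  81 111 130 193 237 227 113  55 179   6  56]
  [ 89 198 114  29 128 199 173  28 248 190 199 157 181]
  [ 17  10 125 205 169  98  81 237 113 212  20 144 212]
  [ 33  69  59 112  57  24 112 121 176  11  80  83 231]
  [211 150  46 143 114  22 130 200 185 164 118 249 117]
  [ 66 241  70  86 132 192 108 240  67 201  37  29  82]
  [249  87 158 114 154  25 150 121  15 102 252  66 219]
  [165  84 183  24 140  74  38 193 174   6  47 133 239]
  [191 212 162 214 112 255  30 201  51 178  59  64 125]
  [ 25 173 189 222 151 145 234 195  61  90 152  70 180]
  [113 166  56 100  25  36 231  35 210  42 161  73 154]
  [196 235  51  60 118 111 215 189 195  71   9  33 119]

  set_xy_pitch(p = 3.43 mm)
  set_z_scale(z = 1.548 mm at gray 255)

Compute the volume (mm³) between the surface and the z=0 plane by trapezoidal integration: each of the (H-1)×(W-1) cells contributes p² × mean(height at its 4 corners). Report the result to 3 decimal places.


1595.520

height_mm = gray/255 × 1.548; cell vol = 3.43² × mean(4 corners)
unit = 3.43² × 1.548 / (4×255) = 0.017855 mm³ per gray-sum
row 0: Σ corner-gray over 12 cells = 6746  → 120.4496
row 1: Σ corner-gray over 12 cells = 5189  → 92.6494
row 2: Σ corner-gray over 12 cells = 5144  → 91.8459
row 3: Σ corner-gray over 12 cells = 6092  → 108.7725
row 4: Σ corner-gray over 12 cells = 6698  → 119.5926
row 5: Σ corner-gray over 12 cells = 6653  → 118.7891
row 6: Σ corner-gray over 12 cells = 5129  → 91.5781
row 7: Σ corner-gray over 12 cells = 5442  → 97.1667
row 8: Σ corner-gray over 12 cells = 6324  → 112.9148
row 9: Σ corner-gray over 12 cells = 5910  → 105.5228
row 10: Σ corner-gray over 12 cells = 5552  → 99.1308
row 11: Σ corner-gray over 12 cells = 5988  → 106.9155
row 12: Σ corner-gray over 12 cells = 6961  → 124.2884
row 13: Σ corner-gray over 12 cells = 6106  → 109.0224
row 14: Σ corner-gray over 12 cells = 5426  → 96.8810
Σ rows: total corner-gray = 89360  → 1595.5198 mm³


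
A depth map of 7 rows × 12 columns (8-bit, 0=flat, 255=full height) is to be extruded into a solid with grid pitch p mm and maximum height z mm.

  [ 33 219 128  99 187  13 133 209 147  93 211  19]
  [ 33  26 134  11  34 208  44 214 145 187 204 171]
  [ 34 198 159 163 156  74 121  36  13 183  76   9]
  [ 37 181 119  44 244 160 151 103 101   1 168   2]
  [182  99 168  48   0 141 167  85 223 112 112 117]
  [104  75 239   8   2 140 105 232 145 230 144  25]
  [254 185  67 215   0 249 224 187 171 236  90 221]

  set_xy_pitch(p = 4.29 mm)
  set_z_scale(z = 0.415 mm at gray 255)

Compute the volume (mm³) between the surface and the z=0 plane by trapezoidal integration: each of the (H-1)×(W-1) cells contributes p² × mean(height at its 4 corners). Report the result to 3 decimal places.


height_mm = gray/255 × 0.415; cell vol = 4.29² × mean(4 corners)
unit = 4.29² × 0.415 / (4×255) = 0.00748794 mm³ per gray-sum
row 0: Σ corner-gray over 11 cells = 5548  → 41.5431
row 1: Σ corner-gray over 11 cells = 5019  → 37.5820
row 2: Σ corner-gray over 11 cells = 4984  → 37.3199
row 3: Σ corner-gray over 11 cells = 5192  → 38.8774
row 4: Σ corner-gray over 11 cells = 5378  → 40.2702
row 5: Σ corner-gray over 11 cells = 6492  → 48.6117
Σ rows: total corner-gray = 32613  → 244.2043 mm³

244.204


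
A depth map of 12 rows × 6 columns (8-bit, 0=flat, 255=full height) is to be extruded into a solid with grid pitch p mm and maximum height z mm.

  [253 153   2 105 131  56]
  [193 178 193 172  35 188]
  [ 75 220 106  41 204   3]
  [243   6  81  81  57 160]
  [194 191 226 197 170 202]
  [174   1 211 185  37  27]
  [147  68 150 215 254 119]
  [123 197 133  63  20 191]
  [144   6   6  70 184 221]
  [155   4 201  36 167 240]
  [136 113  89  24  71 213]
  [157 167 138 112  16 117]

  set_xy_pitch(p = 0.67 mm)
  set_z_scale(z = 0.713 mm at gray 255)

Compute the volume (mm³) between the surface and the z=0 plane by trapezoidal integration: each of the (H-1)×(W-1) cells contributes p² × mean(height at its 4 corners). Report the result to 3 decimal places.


8.528

height_mm = gray/255 × 0.713; cell vol = 0.67² × mean(4 corners)
unit = 0.67² × 0.713 / (4×255) = 0.00031379 mm³ per gray-sum
row 0: Σ corner-gray over 5 cells = 2628  → 0.8246
row 1: Σ corner-gray over 5 cells = 2757  → 0.8651
row 2: Σ corner-gray over 5 cells = 2073  → 0.6505
row 3: Σ corner-gray over 5 cells = 2817  → 0.8839
row 4: Σ corner-gray over 5 cells = 3033  → 0.9517
row 5: Σ corner-gray over 5 cells = 2709  → 0.8501
row 6: Σ corner-gray over 5 cells = 2780  → 0.8723
row 7: Σ corner-gray over 5 cells = 2037  → 0.6392
row 8: Σ corner-gray over 5 cells = 2108  → 0.6615
row 9: Σ corner-gray over 5 cells = 2154  → 0.6759
row 10: Σ corner-gray over 5 cells = 2083  → 0.6536
Σ rows: total corner-gray = 27179  → 8.5285 mm³


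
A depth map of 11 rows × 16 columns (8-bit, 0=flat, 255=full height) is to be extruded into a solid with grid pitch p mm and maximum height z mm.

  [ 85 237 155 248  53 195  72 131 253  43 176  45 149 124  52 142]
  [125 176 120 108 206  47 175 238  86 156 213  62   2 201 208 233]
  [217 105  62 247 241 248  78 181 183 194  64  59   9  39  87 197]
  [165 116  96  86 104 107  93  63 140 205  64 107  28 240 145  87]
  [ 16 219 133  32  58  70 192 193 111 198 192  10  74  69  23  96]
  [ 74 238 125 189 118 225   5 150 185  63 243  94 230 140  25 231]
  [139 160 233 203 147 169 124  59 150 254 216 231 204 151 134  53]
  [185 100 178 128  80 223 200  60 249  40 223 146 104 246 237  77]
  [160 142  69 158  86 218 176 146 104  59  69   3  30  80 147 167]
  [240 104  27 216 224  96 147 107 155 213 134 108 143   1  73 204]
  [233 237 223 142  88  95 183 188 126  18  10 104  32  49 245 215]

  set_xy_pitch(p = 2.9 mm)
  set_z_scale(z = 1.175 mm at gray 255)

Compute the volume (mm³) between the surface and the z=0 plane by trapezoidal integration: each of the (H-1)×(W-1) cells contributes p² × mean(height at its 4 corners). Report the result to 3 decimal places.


783.381

height_mm = gray/255 × 1.175; cell vol = 2.9² × mean(4 corners)
unit = 2.9² × 1.175 / (4×255) = 0.00968799 mm³ per gray-sum
row 0: Σ corner-gray over 15 cells = 8447  → 81.8345
row 1: Σ corner-gray over 15 cells = 8362  → 81.0110
row 2: Σ corner-gray over 15 cells = 7448  → 72.1562
row 3: Σ corner-gray over 15 cells = 6700  → 64.9095
row 4: Σ corner-gray over 15 cells = 7625  → 73.8709
row 5: Σ corner-gray over 15 cells = 9427  → 91.3287
row 6: Σ corner-gray over 15 cells = 9752  → 94.4773
row 7: Σ corner-gray over 15 cells = 7991  → 77.4167
row 8: Σ corner-gray over 15 cells = 7241  → 70.1507
row 9: Σ corner-gray over 15 cells = 7868  → 76.2251
Σ rows: total corner-gray = 80861  → 783.3806 mm³


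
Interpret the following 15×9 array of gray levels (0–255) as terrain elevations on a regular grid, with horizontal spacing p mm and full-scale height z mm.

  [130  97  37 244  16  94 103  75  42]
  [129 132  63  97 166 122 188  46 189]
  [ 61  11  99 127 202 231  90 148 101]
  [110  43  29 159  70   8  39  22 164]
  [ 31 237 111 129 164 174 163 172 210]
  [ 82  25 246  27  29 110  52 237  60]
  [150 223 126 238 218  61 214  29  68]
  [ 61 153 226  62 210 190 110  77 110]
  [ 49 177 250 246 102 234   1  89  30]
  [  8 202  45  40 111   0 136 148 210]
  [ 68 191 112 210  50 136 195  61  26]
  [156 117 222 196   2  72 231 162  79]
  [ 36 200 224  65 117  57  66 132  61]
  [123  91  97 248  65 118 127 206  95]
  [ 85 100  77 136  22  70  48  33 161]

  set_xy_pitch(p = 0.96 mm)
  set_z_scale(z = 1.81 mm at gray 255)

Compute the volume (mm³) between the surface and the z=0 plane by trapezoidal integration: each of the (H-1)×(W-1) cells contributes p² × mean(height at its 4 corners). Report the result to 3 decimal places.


88.769

height_mm = gray/255 × 1.81; cell vol = 0.96² × mean(4 corners)
unit = 0.96² × 1.81 / (4×255) = 0.00163539 mm³ per gray-sum
row 0: Σ corner-gray over 8 cells = 3450  → 5.6421
row 1: Σ corner-gray over 8 cells = 3924  → 6.4173
row 2: Σ corner-gray over 8 cells = 2992  → 4.8931
row 3: Σ corner-gray over 8 cells = 3555  → 5.8138
row 4: Σ corner-gray over 8 cells = 4135  → 6.7623
row 5: Σ corner-gray over 8 cells = 4030  → 6.5906
row 6: Σ corner-gray over 8 cells = 4663  → 7.6258
row 7: Σ corner-gray over 8 cells = 4504  → 7.3658
row 8: Σ corner-gray over 8 cells = 3859  → 6.3110
row 9: Σ corner-gray over 8 cells = 3586  → 5.8645
row 10: Σ corner-gray over 8 cells = 4243  → 6.9390
row 11: Σ corner-gray over 8 cells = 4058  → 6.6364
row 12: Σ corner-gray over 8 cells = 3941  → 6.4451
row 13: Σ corner-gray over 8 cells = 3340  → 5.4622
Σ rows: total corner-gray = 54280  → 88.7689 mm³


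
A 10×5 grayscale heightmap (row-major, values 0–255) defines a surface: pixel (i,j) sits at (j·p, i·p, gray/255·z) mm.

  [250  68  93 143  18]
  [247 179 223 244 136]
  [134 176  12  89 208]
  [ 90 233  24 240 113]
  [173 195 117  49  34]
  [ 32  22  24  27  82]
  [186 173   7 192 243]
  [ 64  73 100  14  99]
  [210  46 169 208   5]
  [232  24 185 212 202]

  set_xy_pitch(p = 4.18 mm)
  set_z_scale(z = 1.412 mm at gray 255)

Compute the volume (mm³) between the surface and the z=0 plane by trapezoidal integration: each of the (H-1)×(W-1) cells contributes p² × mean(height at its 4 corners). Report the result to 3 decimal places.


height_mm = gray/255 × 1.412; cell vol = 4.18² × mean(4 corners)
unit = 4.18² × 1.412 / (4×255) = 0.0241873 mm³ per gray-sum
row 0: Σ corner-gray over 4 cells = 2551  → 61.7018
row 1: Σ corner-gray over 4 cells = 2571  → 62.1855
row 2: Σ corner-gray over 4 cells = 2093  → 50.6240
row 3: Σ corner-gray over 4 cells = 2126  → 51.4222
row 4: Σ corner-gray over 4 cells = 1189  → 28.7587
row 5: Σ corner-gray over 4 cells = 1433  → 34.6604
row 6: Σ corner-gray over 4 cells = 1710  → 41.3603
row 7: Σ corner-gray over 4 cells = 1598  → 38.6513
row 8: Σ corner-gray over 4 cells = 2337  → 56.5257
Σ rows: total corner-gray = 17608  → 425.8897 mm³

425.890


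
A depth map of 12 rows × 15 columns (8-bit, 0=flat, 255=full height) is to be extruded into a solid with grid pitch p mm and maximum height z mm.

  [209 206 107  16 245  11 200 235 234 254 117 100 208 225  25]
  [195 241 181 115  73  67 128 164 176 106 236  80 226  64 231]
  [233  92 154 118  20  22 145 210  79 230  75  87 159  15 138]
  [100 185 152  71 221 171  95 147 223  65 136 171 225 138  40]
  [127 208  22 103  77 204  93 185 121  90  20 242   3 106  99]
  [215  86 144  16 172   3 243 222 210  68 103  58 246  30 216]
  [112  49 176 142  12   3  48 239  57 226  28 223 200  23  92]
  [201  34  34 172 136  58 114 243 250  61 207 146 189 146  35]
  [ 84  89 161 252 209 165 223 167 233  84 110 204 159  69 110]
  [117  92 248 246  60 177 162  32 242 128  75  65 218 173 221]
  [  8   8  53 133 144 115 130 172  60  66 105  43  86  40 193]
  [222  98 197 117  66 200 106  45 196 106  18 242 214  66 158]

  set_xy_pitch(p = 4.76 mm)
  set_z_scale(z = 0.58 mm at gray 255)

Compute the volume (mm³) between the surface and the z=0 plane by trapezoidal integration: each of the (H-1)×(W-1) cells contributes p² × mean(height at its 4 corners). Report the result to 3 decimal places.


height_mm = gray/255 × 0.58; cell vol = 4.76² × mean(4 corners)
unit = 4.76² × 0.58 / (4×255) = 0.0128837 mm³ per gray-sum
row 0: Σ corner-gray over 14 cells = 8690  → 111.9596
row 1: Σ corner-gray over 14 cells = 7323  → 94.3476
row 2: Σ corner-gray over 14 cells = 7323  → 94.3476
row 3: Σ corner-gray over 14 cells = 7314  → 94.2316
row 4: Σ corner-gray over 14 cells = 6807  → 87.6996
row 5: Σ corner-gray over 14 cells = 6689  → 86.1793
row 6: Σ corner-gray over 14 cells = 6872  → 88.5370
row 7: Σ corner-gray over 14 cells = 8260  → 106.4196
row 8: Σ corner-gray over 14 cells = 8618  → 111.0320
row 9: Σ corner-gray over 14 cells = 6685  → 86.1278
row 10: Σ corner-gray over 14 cells = 6233  → 80.3043
Σ rows: total corner-gray = 80814  → 1041.1860 mm³

1041.186


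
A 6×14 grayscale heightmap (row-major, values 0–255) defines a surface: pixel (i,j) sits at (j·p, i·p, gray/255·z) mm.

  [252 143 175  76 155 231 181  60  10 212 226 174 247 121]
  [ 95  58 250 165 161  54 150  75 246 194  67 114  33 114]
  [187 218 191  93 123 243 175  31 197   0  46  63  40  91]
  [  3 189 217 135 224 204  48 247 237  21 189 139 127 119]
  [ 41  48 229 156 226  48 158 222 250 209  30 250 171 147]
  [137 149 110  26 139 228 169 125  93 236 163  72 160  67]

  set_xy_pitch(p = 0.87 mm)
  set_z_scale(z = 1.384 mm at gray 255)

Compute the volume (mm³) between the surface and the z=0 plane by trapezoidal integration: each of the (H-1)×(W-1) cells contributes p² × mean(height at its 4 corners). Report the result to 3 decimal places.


height_mm = gray/255 × 1.384; cell vol = 0.87² × mean(4 corners)
unit = 0.87² × 1.384 / (4×255) = 0.00102701 mm³ per gray-sum
row 0: Σ corner-gray over 13 cells = 7496  → 7.6985
row 1: Σ corner-gray over 13 cells = 6461  → 6.6355
row 2: Σ corner-gray over 13 cells = 7194  → 7.3883
row 3: Σ corner-gray over 13 cells = 8258  → 8.4810
row 4: Σ corner-gray over 13 cells = 7726  → 7.9347
Σ rows: total corner-gray = 37135  → 38.1380 mm³

38.138


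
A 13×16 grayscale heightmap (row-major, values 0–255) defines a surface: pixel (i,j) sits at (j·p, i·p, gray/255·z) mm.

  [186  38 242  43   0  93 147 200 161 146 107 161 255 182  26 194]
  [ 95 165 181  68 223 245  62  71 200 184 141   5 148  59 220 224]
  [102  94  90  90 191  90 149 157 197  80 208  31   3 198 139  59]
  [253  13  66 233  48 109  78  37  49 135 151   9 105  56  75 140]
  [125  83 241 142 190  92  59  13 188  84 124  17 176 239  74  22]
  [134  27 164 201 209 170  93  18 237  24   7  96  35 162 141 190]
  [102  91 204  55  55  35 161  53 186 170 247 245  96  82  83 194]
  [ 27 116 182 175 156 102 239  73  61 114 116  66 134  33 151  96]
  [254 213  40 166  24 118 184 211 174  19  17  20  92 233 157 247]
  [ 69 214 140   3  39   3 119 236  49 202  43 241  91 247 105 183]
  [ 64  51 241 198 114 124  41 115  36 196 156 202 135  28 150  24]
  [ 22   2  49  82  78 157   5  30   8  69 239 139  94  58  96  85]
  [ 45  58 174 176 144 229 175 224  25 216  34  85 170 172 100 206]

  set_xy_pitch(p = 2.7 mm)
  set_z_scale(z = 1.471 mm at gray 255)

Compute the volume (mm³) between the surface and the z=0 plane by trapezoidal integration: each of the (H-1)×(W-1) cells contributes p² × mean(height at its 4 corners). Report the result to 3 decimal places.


height_mm = gray/255 × 1.471; cell vol = 2.7² × mean(4 corners)
unit = 2.7² × 1.471 / (4×255) = 0.0105133 mm³ per gray-sum
row 0: Σ corner-gray over 15 cells = 8245  → 86.6824
row 1: Σ corner-gray over 15 cells = 7858  → 82.6137
row 2: Σ corner-gray over 15 cells = 6316  → 66.4022
row 3: Σ corner-gray over 15 cells = 6312  → 66.3601
row 4: Σ corner-gray over 15 cells = 7083  → 74.4659
row 5: Σ corner-gray over 15 cells = 7314  → 76.8944
row 6: Σ corner-gray over 15 cells = 7381  → 77.5988
row 7: Σ corner-gray over 15 cells = 7396  → 77.7565
row 8: Σ corner-gray over 15 cells = 7553  → 79.4071
row 9: Σ corner-gray over 15 cells = 7378  → 77.5673
row 10: Σ corner-gray over 15 cells = 5981  → 62.8802
row 11: Σ corner-gray over 15 cells = 6534  → 68.6941
Σ rows: total corner-gray = 85351  → 897.3227 mm³

897.323


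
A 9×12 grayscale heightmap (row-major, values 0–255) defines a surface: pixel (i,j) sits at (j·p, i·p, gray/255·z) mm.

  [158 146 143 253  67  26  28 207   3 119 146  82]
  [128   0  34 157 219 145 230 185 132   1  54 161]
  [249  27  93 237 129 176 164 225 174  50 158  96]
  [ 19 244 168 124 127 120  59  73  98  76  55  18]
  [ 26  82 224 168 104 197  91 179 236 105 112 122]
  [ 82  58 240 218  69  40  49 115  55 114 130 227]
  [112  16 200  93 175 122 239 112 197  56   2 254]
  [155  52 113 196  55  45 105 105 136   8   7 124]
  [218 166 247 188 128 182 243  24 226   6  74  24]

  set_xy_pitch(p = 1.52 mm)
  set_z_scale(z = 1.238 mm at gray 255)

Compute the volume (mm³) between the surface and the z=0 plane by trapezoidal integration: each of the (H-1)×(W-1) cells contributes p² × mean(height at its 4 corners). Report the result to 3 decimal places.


height_mm = gray/255 × 1.238; cell vol = 1.52² × mean(4 corners)
unit = 1.52² × 1.238 / (4×255) = 0.00280419 mm³ per gray-sum
row 0: Σ corner-gray over 11 cells = 5119  → 14.3547
row 1: Σ corner-gray over 11 cells = 5814  → 16.3036
row 2: Σ corner-gray over 11 cells = 5536  → 15.5240
row 3: Σ corner-gray over 11 cells = 5469  → 15.3361
row 4: Σ corner-gray over 11 cells = 5629  → 15.7848
row 5: Σ corner-gray over 11 cells = 5275  → 14.7921
row 6: Σ corner-gray over 11 cells = 4713  → 13.2162
row 7: Σ corner-gray over 11 cells = 5133  → 14.3939
Σ rows: total corner-gray = 42688  → 119.7053 mm³

119.705
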